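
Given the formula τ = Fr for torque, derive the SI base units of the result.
Units of each symbol in τ = Fr:
  F (force): kg·m/s²
  r (lever arm): m

Multiplying the contributions: [kg·m/s²] · [m]
Adding exponents of each base unit: kg: 1, m: 2, s: -2
SI base units of torque: kg·m²/s²

Answer: kg·m²/s²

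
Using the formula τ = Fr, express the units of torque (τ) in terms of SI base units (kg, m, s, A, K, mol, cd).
Units of each symbol in τ = Fr:
  F (force): kg·m/s²
  r (lever arm): m

Multiplying the contributions: [kg·m/s²] · [m]
Adding exponents of each base unit: kg: 1, m: 2, s: -2
SI base units of torque: kg·m²/s²

Answer: kg·m²/s²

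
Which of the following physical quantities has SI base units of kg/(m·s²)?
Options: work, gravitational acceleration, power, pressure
Checking the SI base units of each option:
  work (W = Fd): kg·m²/s²  ✗
  gravitational acceleration (g = GM/r²): m/s²  ✗
  power (P = W/t): kg·m²/s³  ✗
  pressure (P = F/A): kg/(m·s²)  ✓ matches

Only pressure has units kg/(m·s²).

Answer: pressure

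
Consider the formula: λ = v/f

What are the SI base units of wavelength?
Units of each symbol in λ = v/f:
  v (wave speed): m/s
  f (frequency): 1/s  → in the denominator, contributes s

Multiplying the contributions: [m/s] · [s]
Adding exponents of each base unit: m: 1
SI base units of wavelength: m

Answer: m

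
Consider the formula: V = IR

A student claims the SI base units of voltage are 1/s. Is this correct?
Units of each symbol in V = IR:
  I (current): A
  R (resistance, in ohms): kg·m²/(s³·A²)

Multiplying the contributions: [A] · [kg·m²/(s³·A²)]
Adding exponents of each base unit: kg: 1, m: 2, s: -3, A: -1
SI base units of voltage: kg·m²/(s³·A)

The claimed units 1/s (exponents s: -1) do not match the derived units kg·m²/(s³·A) (exponents kg: 1, m: 2, s: -3, A: -1), so the claim is incorrect.

Answer: No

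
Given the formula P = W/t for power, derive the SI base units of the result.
Units of each symbol in P = W/t:
  W (work): kg·m²/s²
  t (time): s  → in the denominator, contributes 1/s

Multiplying the contributions: [kg·m²/s²] · [1/s]
Adding exponents of each base unit: kg: 1, m: 2, s: -3
SI base units of power: kg·m²/s³

Answer: kg·m²/s³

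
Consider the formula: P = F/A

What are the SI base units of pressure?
Units of each symbol in P = F/A:
  F (force): kg·m/s²
  A (area): m²  → in the denominator, contributes 1/m²

Multiplying the contributions: [kg·m/s²] · [1/m²]
Adding exponents of each base unit: kg: 1, m: -1, s: -2
SI base units of pressure: kg/(m·s²)

Answer: kg/(m·s²)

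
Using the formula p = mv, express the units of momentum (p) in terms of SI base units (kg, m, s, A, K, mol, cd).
Units of each symbol in p = mv:
  m (mass): kg
  v (velocity): m/s

Multiplying the contributions: [kg] · [m/s]
Adding exponents of each base unit: kg: 1, m: 1, s: -1
SI base units of momentum: kg·m/s

Answer: kg·m/s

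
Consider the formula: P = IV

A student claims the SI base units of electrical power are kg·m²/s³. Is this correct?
Units of each symbol in P = IV:
  I (current): A
  V (voltage, in volts): kg·m²/(s³·A)

Multiplying the contributions: [A] · [kg·m²/(s³·A)]
Adding exponents of each base unit: kg: 1, m: 2, s: -3
SI base units of electrical power: kg·m²/s³

The claimed units kg·m²/s³ match the derived units, so the claim is correct.

Answer: Yes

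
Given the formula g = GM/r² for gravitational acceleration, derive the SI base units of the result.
Units of each symbol in g = GM/r²:
  G (gravitational constant): m³/(kg·s²)
  M (mass): kg
  r (distance): m  → to the power 2 in the denominator, contributes 1/m²

Multiplying the contributions: [m³/(kg·s²)] · [kg] · [1/m²]
Adding exponents of each base unit: m: 1, s: -2
SI base units of gravitational acceleration: m/s²

Answer: m/s²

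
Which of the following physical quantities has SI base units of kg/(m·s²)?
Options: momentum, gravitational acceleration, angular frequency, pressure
Checking the SI base units of each option:
  momentum (p = mv): kg·m/s  ✗
  gravitational acceleration (g = GM/r²): m/s²  ✗
  angular frequency (ω = 2πf): 1/s  ✗
  pressure (P = F/A): kg/(m·s²)  ✓ matches

Only pressure has units kg/(m·s²).

Answer: pressure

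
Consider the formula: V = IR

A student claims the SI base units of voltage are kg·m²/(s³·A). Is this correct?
Units of each symbol in V = IR:
  I (current): A
  R (resistance, in ohms): kg·m²/(s³·A²)

Multiplying the contributions: [A] · [kg·m²/(s³·A²)]
Adding exponents of each base unit: kg: 1, m: 2, s: -3, A: -1
SI base units of voltage: kg·m²/(s³·A)

The claimed units kg·m²/(s³·A) match the derived units, so the claim is correct.

Answer: Yes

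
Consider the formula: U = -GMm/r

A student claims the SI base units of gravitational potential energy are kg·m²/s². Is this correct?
Units of each symbol in U = -GMm/r:
  G (gravitational constant): m³/(kg·s²)
  M (mass): kg
  m (mass): kg
  r (distance): m  → in the denominator, contributes 1/m
  The minus sign does not affect the units.

Multiplying the contributions: [m³/(kg·s²)] · [kg] · [kg] · [1/m]
Adding exponents of each base unit: kg: 1, m: 2, s: -2
SI base units of gravitational potential energy: kg·m²/s²

The claimed units kg·m²/s² match the derived units, so the claim is correct.

Answer: Yes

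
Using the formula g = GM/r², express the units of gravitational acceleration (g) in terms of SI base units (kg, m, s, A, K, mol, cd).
Units of each symbol in g = GM/r²:
  G (gravitational constant): m³/(kg·s²)
  M (mass): kg
  r (distance): m  → to the power 2 in the denominator, contributes 1/m²

Multiplying the contributions: [m³/(kg·s²)] · [kg] · [1/m²]
Adding exponents of each base unit: m: 1, s: -2
SI base units of gravitational acceleration: m/s²

Answer: m/s²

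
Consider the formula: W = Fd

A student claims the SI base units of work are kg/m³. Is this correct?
Units of each symbol in W = Fd:
  F (force): kg·m/s²
  d (displacement): m

Multiplying the contributions: [kg·m/s²] · [m]
Adding exponents of each base unit: kg: 1, m: 2, s: -2
SI base units of work: kg·m²/s²

The claimed units kg/m³ (exponents kg: 1, m: -3) do not match the derived units kg·m²/s² (exponents kg: 1, m: 2, s: -2), so the claim is incorrect.

Answer: No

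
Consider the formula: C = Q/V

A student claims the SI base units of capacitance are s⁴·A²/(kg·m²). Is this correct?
Units of each symbol in C = Q/V:
  Q (charge, in coulombs): s·A
  V (voltage, in volts): kg·m²/(s³·A)  → in the denominator, contributes s³·A/(kg·m²)

Multiplying the contributions: [s·A] · [s³·A/(kg·m²)]
Adding exponents of each base unit: kg: -1, m: -2, s: 4, A: 2
SI base units of capacitance: s⁴·A²/(kg·m²)

The claimed units s⁴·A²/(kg·m²) match the derived units, so the claim is correct.

Answer: Yes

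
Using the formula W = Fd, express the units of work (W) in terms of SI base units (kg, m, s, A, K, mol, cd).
Units of each symbol in W = Fd:
  F (force): kg·m/s²
  d (displacement): m

Multiplying the contributions: [kg·m/s²] · [m]
Adding exponents of each base unit: kg: 1, m: 2, s: -2
SI base units of work: kg·m²/s²

Answer: kg·m²/s²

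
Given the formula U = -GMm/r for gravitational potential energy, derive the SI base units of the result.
Units of each symbol in U = -GMm/r:
  G (gravitational constant): m³/(kg·s²)
  M (mass): kg
  m (mass): kg
  r (distance): m  → in the denominator, contributes 1/m
  The minus sign does not affect the units.

Multiplying the contributions: [m³/(kg·s²)] · [kg] · [kg] · [1/m]
Adding exponents of each base unit: kg: 1, m: 2, s: -2
SI base units of gravitational potential energy: kg·m²/s²

Answer: kg·m²/s²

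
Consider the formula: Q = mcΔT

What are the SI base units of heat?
Units of each symbol in Q = mcΔT:
  m (mass): kg
  c (specific heat capacity, in J/(kg·K)): m²/(s²·K)
  ΔT (temperature change): K

Multiplying the contributions: [kg] · [m²/(s²·K)] · [K]
Adding exponents of each base unit: kg: 1, m: 2, s: -2
SI base units of heat: kg·m²/s²

Answer: kg·m²/s²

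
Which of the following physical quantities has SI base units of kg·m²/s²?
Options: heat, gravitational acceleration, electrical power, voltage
Checking the SI base units of each option:
  heat (Q = mcΔT): kg·m²/s²  ✓ matches
  gravitational acceleration (g = GM/r²): m/s²  ✗
  electrical power (P = IV): kg·m²/s³  ✗
  voltage (V = IR): kg·m²/(s³·A)  ✗

Only heat has units kg·m²/s².

Answer: heat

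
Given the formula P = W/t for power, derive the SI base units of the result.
Units of each symbol in P = W/t:
  W (work): kg·m²/s²
  t (time): s  → in the denominator, contributes 1/s

Multiplying the contributions: [kg·m²/s²] · [1/s]
Adding exponents of each base unit: kg: 1, m: 2, s: -3
SI base units of power: kg·m²/s³

Answer: kg·m²/s³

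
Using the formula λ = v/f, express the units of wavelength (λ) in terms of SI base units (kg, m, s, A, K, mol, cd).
Units of each symbol in λ = v/f:
  v (wave speed): m/s
  f (frequency): 1/s  → in the denominator, contributes s

Multiplying the contributions: [m/s] · [s]
Adding exponents of each base unit: m: 1
SI base units of wavelength: m

Answer: m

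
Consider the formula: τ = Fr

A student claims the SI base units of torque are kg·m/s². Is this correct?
Units of each symbol in τ = Fr:
  F (force): kg·m/s²
  r (lever arm): m

Multiplying the contributions: [kg·m/s²] · [m]
Adding exponents of each base unit: kg: 1, m: 2, s: -2
SI base units of torque: kg·m²/s²

The claimed units kg·m/s² (exponents kg: 1, m: 1, s: -2) do not match the derived units kg·m²/s² (exponents kg: 1, m: 2, s: -2), so the claim is incorrect.

Answer: No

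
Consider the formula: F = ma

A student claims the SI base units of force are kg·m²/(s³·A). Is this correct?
Units of each symbol in F = ma:
  m (mass): kg
  a (acceleration): m/s²

Multiplying the contributions: [kg] · [m/s²]
Adding exponents of each base unit: kg: 1, m: 1, s: -2
SI base units of force: kg·m/s²

The claimed units kg·m²/(s³·A) (exponents kg: 1, m: 2, s: -3, A: -1) do not match the derived units kg·m/s² (exponents kg: 1, m: 1, s: -2), so the claim is incorrect.

Answer: No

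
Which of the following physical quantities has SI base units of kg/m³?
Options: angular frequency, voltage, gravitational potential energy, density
Checking the SI base units of each option:
  angular frequency (ω = 2πf): 1/s  ✗
  voltage (V = IR): kg·m²/(s³·A)  ✗
  gravitational potential energy (U = -GMm/r): kg·m²/s²  ✗
  density (ρ = m/V): kg/m³  ✓ matches

Only density has units kg/m³.

Answer: density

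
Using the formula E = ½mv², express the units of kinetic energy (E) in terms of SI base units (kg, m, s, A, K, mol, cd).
Units of each symbol in E = ½mv²:
  m (mass): kg
  v (speed): m/s  → to the power 2, contributes m²/s²
  The factor ½ is dimensionless.

Multiplying the contributions: [kg] · [m²/s²]
Adding exponents of each base unit: kg: 1, m: 2, s: -2
SI base units of kinetic energy: kg·m²/s²

Answer: kg·m²/s²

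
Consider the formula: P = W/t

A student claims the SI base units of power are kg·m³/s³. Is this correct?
Units of each symbol in P = W/t:
  W (work): kg·m²/s²
  t (time): s  → in the denominator, contributes 1/s

Multiplying the contributions: [kg·m²/s²] · [1/s]
Adding exponents of each base unit: kg: 1, m: 2, s: -3
SI base units of power: kg·m²/s³

The claimed units kg·m³/s³ (exponents kg: 1, m: 3, s: -3) do not match the derived units kg·m²/s³ (exponents kg: 1, m: 2, s: -3), so the claim is incorrect.

Answer: No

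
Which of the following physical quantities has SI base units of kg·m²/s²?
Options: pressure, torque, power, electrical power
Checking the SI base units of each option:
  pressure (P = F/A): kg/(m·s²)  ✗
  torque (τ = Fr): kg·m²/s²  ✓ matches
  power (P = W/t): kg·m²/s³  ✗
  electrical power (P = IV): kg·m²/s³  ✗

Only torque has units kg·m²/s².

Answer: torque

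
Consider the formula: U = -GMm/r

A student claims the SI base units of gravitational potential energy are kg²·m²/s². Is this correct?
Units of each symbol in U = -GMm/r:
  G (gravitational constant): m³/(kg·s²)
  M (mass): kg
  m (mass): kg
  r (distance): m  → in the denominator, contributes 1/m
  The minus sign does not affect the units.

Multiplying the contributions: [m³/(kg·s²)] · [kg] · [kg] · [1/m]
Adding exponents of each base unit: kg: 1, m: 2, s: -2
SI base units of gravitational potential energy: kg·m²/s²

The claimed units kg²·m²/s² (exponents kg: 2, m: 2, s: -2) do not match the derived units kg·m²/s² (exponents kg: 1, m: 2, s: -2), so the claim is incorrect.

Answer: No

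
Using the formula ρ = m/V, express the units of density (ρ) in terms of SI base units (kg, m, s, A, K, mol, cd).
Units of each symbol in ρ = m/V:
  m (mass): kg
  V (volume): m³  → in the denominator, contributes 1/m³

Multiplying the contributions: [kg] · [1/m³]
Adding exponents of each base unit: kg: 1, m: -3
SI base units of density: kg/m³

Answer: kg/m³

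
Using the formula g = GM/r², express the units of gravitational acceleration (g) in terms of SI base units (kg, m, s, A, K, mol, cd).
Units of each symbol in g = GM/r²:
  G (gravitational constant): m³/(kg·s²)
  M (mass): kg
  r (distance): m  → to the power 2 in the denominator, contributes 1/m²

Multiplying the contributions: [m³/(kg·s²)] · [kg] · [1/m²]
Adding exponents of each base unit: m: 1, s: -2
SI base units of gravitational acceleration: m/s²

Answer: m/s²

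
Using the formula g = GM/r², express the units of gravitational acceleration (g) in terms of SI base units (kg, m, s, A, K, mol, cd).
Units of each symbol in g = GM/r²:
  G (gravitational constant): m³/(kg·s²)
  M (mass): kg
  r (distance): m  → to the power 2 in the denominator, contributes 1/m²

Multiplying the contributions: [m³/(kg·s²)] · [kg] · [1/m²]
Adding exponents of each base unit: m: 1, s: -2
SI base units of gravitational acceleration: m/s²

Answer: m/s²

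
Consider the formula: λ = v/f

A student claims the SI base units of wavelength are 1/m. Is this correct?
Units of each symbol in λ = v/f:
  v (wave speed): m/s
  f (frequency): 1/s  → in the denominator, contributes s

Multiplying the contributions: [m/s] · [s]
Adding exponents of each base unit: m: 1
SI base units of wavelength: m

The claimed units 1/m (exponents m: -1) do not match the derived units m (exponents m: 1), so the claim is incorrect.

Answer: No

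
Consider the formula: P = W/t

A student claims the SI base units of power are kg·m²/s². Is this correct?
Units of each symbol in P = W/t:
  W (work): kg·m²/s²
  t (time): s  → in the denominator, contributes 1/s

Multiplying the contributions: [kg·m²/s²] · [1/s]
Adding exponents of each base unit: kg: 1, m: 2, s: -3
SI base units of power: kg·m²/s³

The claimed units kg·m²/s² (exponents kg: 1, m: 2, s: -2) do not match the derived units kg·m²/s³ (exponents kg: 1, m: 2, s: -3), so the claim is incorrect.

Answer: No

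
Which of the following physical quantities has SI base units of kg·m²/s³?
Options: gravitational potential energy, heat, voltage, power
Checking the SI base units of each option:
  gravitational potential energy (U = -GMm/r): kg·m²/s²  ✗
  heat (Q = mcΔT): kg·m²/s²  ✗
  voltage (V = IR): kg·m²/(s³·A)  ✗
  power (P = W/t): kg·m²/s³  ✓ matches

Only power has units kg·m²/s³.

Answer: power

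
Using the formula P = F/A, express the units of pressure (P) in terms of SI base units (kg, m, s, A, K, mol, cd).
Units of each symbol in P = F/A:
  F (force): kg·m/s²
  A (area): m²  → in the denominator, contributes 1/m²

Multiplying the contributions: [kg·m/s²] · [1/m²]
Adding exponents of each base unit: kg: 1, m: -1, s: -2
SI base units of pressure: kg/(m·s²)

Answer: kg/(m·s²)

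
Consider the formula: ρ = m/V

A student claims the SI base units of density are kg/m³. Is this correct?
Units of each symbol in ρ = m/V:
  m (mass): kg
  V (volume): m³  → in the denominator, contributes 1/m³

Multiplying the contributions: [kg] · [1/m³]
Adding exponents of each base unit: kg: 1, m: -3
SI base units of density: kg/m³

The claimed units kg/m³ match the derived units, so the claim is correct.

Answer: Yes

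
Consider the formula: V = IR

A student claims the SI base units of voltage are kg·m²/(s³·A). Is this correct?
Units of each symbol in V = IR:
  I (current): A
  R (resistance, in ohms): kg·m²/(s³·A²)

Multiplying the contributions: [A] · [kg·m²/(s³·A²)]
Adding exponents of each base unit: kg: 1, m: 2, s: -3, A: -1
SI base units of voltage: kg·m²/(s³·A)

The claimed units kg·m²/(s³·A) match the derived units, so the claim is correct.

Answer: Yes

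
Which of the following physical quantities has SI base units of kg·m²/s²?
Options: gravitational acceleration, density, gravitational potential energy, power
Checking the SI base units of each option:
  gravitational acceleration (g = GM/r²): m/s²  ✗
  density (ρ = m/V): kg/m³  ✗
  gravitational potential energy (U = -GMm/r): kg·m²/s²  ✓ matches
  power (P = W/t): kg·m²/s³  ✗

Only gravitational potential energy has units kg·m²/s².

Answer: gravitational potential energy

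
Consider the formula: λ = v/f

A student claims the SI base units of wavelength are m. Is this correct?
Units of each symbol in λ = v/f:
  v (wave speed): m/s
  f (frequency): 1/s  → in the denominator, contributes s

Multiplying the contributions: [m/s] · [s]
Adding exponents of each base unit: m: 1
SI base units of wavelength: m

The claimed units m match the derived units, so the claim is correct.

Answer: Yes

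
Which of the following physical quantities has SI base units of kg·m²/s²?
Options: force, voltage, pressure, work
Checking the SI base units of each option:
  force (F = ma): kg·m/s²  ✗
  voltage (V = IR): kg·m²/(s³·A)  ✗
  pressure (P = F/A): kg/(m·s²)  ✗
  work (W = Fd): kg·m²/s²  ✓ matches

Only work has units kg·m²/s².

Answer: work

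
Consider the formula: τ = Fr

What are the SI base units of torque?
Units of each symbol in τ = Fr:
  F (force): kg·m/s²
  r (lever arm): m

Multiplying the contributions: [kg·m/s²] · [m]
Adding exponents of each base unit: kg: 1, m: 2, s: -2
SI base units of torque: kg·m²/s²

Answer: kg·m²/s²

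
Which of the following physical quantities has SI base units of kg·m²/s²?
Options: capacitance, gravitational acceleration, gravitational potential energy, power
Checking the SI base units of each option:
  capacitance (C = Q/V): s⁴·A²/(kg·m²)  ✗
  gravitational acceleration (g = GM/r²): m/s²  ✗
  gravitational potential energy (U = -GMm/r): kg·m²/s²  ✓ matches
  power (P = W/t): kg·m²/s³  ✗

Only gravitational potential energy has units kg·m²/s².

Answer: gravitational potential energy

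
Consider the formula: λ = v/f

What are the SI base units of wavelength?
Units of each symbol in λ = v/f:
  v (wave speed): m/s
  f (frequency): 1/s  → in the denominator, contributes s

Multiplying the contributions: [m/s] · [s]
Adding exponents of each base unit: m: 1
SI base units of wavelength: m

Answer: m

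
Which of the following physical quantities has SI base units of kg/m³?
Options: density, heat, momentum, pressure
Checking the SI base units of each option:
  density (ρ = m/V): kg/m³  ✓ matches
  heat (Q = mcΔT): kg·m²/s²  ✗
  momentum (p = mv): kg·m/s  ✗
  pressure (P = F/A): kg/(m·s²)  ✗

Only density has units kg/m³.

Answer: density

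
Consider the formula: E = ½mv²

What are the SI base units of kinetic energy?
Units of each symbol in E = ½mv²:
  m (mass): kg
  v (speed): m/s  → to the power 2, contributes m²/s²
  The factor ½ is dimensionless.

Multiplying the contributions: [kg] · [m²/s²]
Adding exponents of each base unit: kg: 1, m: 2, s: -2
SI base units of kinetic energy: kg·m²/s²

Answer: kg·m²/s²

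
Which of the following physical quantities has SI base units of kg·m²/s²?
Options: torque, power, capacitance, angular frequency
Checking the SI base units of each option:
  torque (τ = Fr): kg·m²/s²  ✓ matches
  power (P = W/t): kg·m²/s³  ✗
  capacitance (C = Q/V): s⁴·A²/(kg·m²)  ✗
  angular frequency (ω = 2πf): 1/s  ✗

Only torque has units kg·m²/s².

Answer: torque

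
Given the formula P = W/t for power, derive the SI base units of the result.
Units of each symbol in P = W/t:
  W (work): kg·m²/s²
  t (time): s  → in the denominator, contributes 1/s

Multiplying the contributions: [kg·m²/s²] · [1/s]
Adding exponents of each base unit: kg: 1, m: 2, s: -3
SI base units of power: kg·m²/s³

Answer: kg·m²/s³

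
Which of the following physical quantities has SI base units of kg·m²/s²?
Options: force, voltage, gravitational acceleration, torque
Checking the SI base units of each option:
  force (F = ma): kg·m/s²  ✗
  voltage (V = IR): kg·m²/(s³·A)  ✗
  gravitational acceleration (g = GM/r²): m/s²  ✗
  torque (τ = Fr): kg·m²/s²  ✓ matches

Only torque has units kg·m²/s².

Answer: torque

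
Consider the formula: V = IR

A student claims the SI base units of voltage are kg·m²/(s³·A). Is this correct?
Units of each symbol in V = IR:
  I (current): A
  R (resistance, in ohms): kg·m²/(s³·A²)

Multiplying the contributions: [A] · [kg·m²/(s³·A²)]
Adding exponents of each base unit: kg: 1, m: 2, s: -3, A: -1
SI base units of voltage: kg·m²/(s³·A)

The claimed units kg·m²/(s³·A) match the derived units, so the claim is correct.

Answer: Yes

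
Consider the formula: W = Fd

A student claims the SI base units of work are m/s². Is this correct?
Units of each symbol in W = Fd:
  F (force): kg·m/s²
  d (displacement): m

Multiplying the contributions: [kg·m/s²] · [m]
Adding exponents of each base unit: kg: 1, m: 2, s: -2
SI base units of work: kg·m²/s²

The claimed units m/s² (exponents m: 1, s: -2) do not match the derived units kg·m²/s² (exponents kg: 1, m: 2, s: -2), so the claim is incorrect.

Answer: No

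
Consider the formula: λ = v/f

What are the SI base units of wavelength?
Units of each symbol in λ = v/f:
  v (wave speed): m/s
  f (frequency): 1/s  → in the denominator, contributes s

Multiplying the contributions: [m/s] · [s]
Adding exponents of each base unit: m: 1
SI base units of wavelength: m

Answer: m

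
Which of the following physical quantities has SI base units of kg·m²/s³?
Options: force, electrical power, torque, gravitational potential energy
Checking the SI base units of each option:
  force (F = ma): kg·m/s²  ✗
  electrical power (P = IV): kg·m²/s³  ✓ matches
  torque (τ = Fr): kg·m²/s²  ✗
  gravitational potential energy (U = -GMm/r): kg·m²/s²  ✗

Only electrical power has units kg·m²/s³.

Answer: electrical power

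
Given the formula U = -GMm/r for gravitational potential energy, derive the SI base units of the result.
Units of each symbol in U = -GMm/r:
  G (gravitational constant): m³/(kg·s²)
  M (mass): kg
  m (mass): kg
  r (distance): m  → in the denominator, contributes 1/m
  The minus sign does not affect the units.

Multiplying the contributions: [m³/(kg·s²)] · [kg] · [kg] · [1/m]
Adding exponents of each base unit: kg: 1, m: 2, s: -2
SI base units of gravitational potential energy: kg·m²/s²

Answer: kg·m²/s²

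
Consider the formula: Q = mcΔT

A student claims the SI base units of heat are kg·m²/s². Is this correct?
Units of each symbol in Q = mcΔT:
  m (mass): kg
  c (specific heat capacity, in J/(kg·K)): m²/(s²·K)
  ΔT (temperature change): K

Multiplying the contributions: [kg] · [m²/(s²·K)] · [K]
Adding exponents of each base unit: kg: 1, m: 2, s: -2
SI base units of heat: kg·m²/s²

The claimed units kg·m²/s² match the derived units, so the claim is correct.

Answer: Yes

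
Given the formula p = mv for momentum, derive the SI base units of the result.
Units of each symbol in p = mv:
  m (mass): kg
  v (velocity): m/s

Multiplying the contributions: [kg] · [m/s]
Adding exponents of each base unit: kg: 1, m: 1, s: -1
SI base units of momentum: kg·m/s

Answer: kg·m/s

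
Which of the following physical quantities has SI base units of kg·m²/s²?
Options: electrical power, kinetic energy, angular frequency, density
Checking the SI base units of each option:
  electrical power (P = IV): kg·m²/s³  ✗
  kinetic energy (E = ½mv²): kg·m²/s²  ✓ matches
  angular frequency (ω = 2πf): 1/s  ✗
  density (ρ = m/V): kg/m³  ✗

Only kinetic energy has units kg·m²/s².

Answer: kinetic energy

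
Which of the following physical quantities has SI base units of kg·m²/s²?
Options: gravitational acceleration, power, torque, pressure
Checking the SI base units of each option:
  gravitational acceleration (g = GM/r²): m/s²  ✗
  power (P = W/t): kg·m²/s³  ✗
  torque (τ = Fr): kg·m²/s²  ✓ matches
  pressure (P = F/A): kg/(m·s²)  ✗

Only torque has units kg·m²/s².

Answer: torque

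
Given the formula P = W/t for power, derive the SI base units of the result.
Units of each symbol in P = W/t:
  W (work): kg·m²/s²
  t (time): s  → in the denominator, contributes 1/s

Multiplying the contributions: [kg·m²/s²] · [1/s]
Adding exponents of each base unit: kg: 1, m: 2, s: -3
SI base units of power: kg·m²/s³

Answer: kg·m²/s³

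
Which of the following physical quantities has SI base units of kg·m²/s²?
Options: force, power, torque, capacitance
Checking the SI base units of each option:
  force (F = ma): kg·m/s²  ✗
  power (P = W/t): kg·m²/s³  ✗
  torque (τ = Fr): kg·m²/s²  ✓ matches
  capacitance (C = Q/V): s⁴·A²/(kg·m²)  ✗

Only torque has units kg·m²/s².

Answer: torque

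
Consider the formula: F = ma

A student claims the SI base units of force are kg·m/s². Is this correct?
Units of each symbol in F = ma:
  m (mass): kg
  a (acceleration): m/s²

Multiplying the contributions: [kg] · [m/s²]
Adding exponents of each base unit: kg: 1, m: 1, s: -2
SI base units of force: kg·m/s²

The claimed units kg·m/s² match the derived units, so the claim is correct.

Answer: Yes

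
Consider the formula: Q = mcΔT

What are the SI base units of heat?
Units of each symbol in Q = mcΔT:
  m (mass): kg
  c (specific heat capacity, in J/(kg·K)): m²/(s²·K)
  ΔT (temperature change): K

Multiplying the contributions: [kg] · [m²/(s²·K)] · [K]
Adding exponents of each base unit: kg: 1, m: 2, s: -2
SI base units of heat: kg·m²/s²

Answer: kg·m²/s²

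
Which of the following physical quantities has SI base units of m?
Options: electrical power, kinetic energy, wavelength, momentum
Checking the SI base units of each option:
  electrical power (P = IV): kg·m²/s³  ✗
  kinetic energy (E = ½mv²): kg·m²/s²  ✗
  wavelength (λ = v/f): m  ✓ matches
  momentum (p = mv): kg·m/s  ✗

Only wavelength has units m.

Answer: wavelength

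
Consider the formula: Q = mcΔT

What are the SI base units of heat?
Units of each symbol in Q = mcΔT:
  m (mass): kg
  c (specific heat capacity, in J/(kg·K)): m²/(s²·K)
  ΔT (temperature change): K

Multiplying the contributions: [kg] · [m²/(s²·K)] · [K]
Adding exponents of each base unit: kg: 1, m: 2, s: -2
SI base units of heat: kg·m²/s²

Answer: kg·m²/s²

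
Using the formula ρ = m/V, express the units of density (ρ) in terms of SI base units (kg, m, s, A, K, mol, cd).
Units of each symbol in ρ = m/V:
  m (mass): kg
  V (volume): m³  → in the denominator, contributes 1/m³

Multiplying the contributions: [kg] · [1/m³]
Adding exponents of each base unit: kg: 1, m: -3
SI base units of density: kg/m³

Answer: kg/m³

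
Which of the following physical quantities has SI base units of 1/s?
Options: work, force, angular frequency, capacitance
Checking the SI base units of each option:
  work (W = Fd): kg·m²/s²  ✗
  force (F = ma): kg·m/s²  ✗
  angular frequency (ω = 2πf): 1/s  ✓ matches
  capacitance (C = Q/V): s⁴·A²/(kg·m²)  ✗

Only angular frequency has units 1/s.

Answer: angular frequency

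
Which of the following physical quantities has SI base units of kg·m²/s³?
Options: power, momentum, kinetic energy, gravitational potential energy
Checking the SI base units of each option:
  power (P = W/t): kg·m²/s³  ✓ matches
  momentum (p = mv): kg·m/s  ✗
  kinetic energy (E = ½mv²): kg·m²/s²  ✗
  gravitational potential energy (U = -GMm/r): kg·m²/s²  ✗

Only power has units kg·m²/s³.

Answer: power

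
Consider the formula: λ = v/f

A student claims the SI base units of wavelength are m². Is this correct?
Units of each symbol in λ = v/f:
  v (wave speed): m/s
  f (frequency): 1/s  → in the denominator, contributes s

Multiplying the contributions: [m/s] · [s]
Adding exponents of each base unit: m: 1
SI base units of wavelength: m

The claimed units m² (exponents m: 2) do not match the derived units m (exponents m: 1), so the claim is incorrect.

Answer: No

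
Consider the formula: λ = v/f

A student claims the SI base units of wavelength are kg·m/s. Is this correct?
Units of each symbol in λ = v/f:
  v (wave speed): m/s
  f (frequency): 1/s  → in the denominator, contributes s

Multiplying the contributions: [m/s] · [s]
Adding exponents of each base unit: m: 1
SI base units of wavelength: m

The claimed units kg·m/s (exponents kg: 1, m: 1, s: -1) do not match the derived units m (exponents m: 1), so the claim is incorrect.

Answer: No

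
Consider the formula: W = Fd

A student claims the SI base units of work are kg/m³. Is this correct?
Units of each symbol in W = Fd:
  F (force): kg·m/s²
  d (displacement): m

Multiplying the contributions: [kg·m/s²] · [m]
Adding exponents of each base unit: kg: 1, m: 2, s: -2
SI base units of work: kg·m²/s²

The claimed units kg/m³ (exponents kg: 1, m: -3) do not match the derived units kg·m²/s² (exponents kg: 1, m: 2, s: -2), so the claim is incorrect.

Answer: No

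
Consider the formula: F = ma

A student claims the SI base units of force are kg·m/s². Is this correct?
Units of each symbol in F = ma:
  m (mass): kg
  a (acceleration): m/s²

Multiplying the contributions: [kg] · [m/s²]
Adding exponents of each base unit: kg: 1, m: 1, s: -2
SI base units of force: kg·m/s²

The claimed units kg·m/s² match the derived units, so the claim is correct.

Answer: Yes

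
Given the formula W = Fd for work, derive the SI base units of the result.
Units of each symbol in W = Fd:
  F (force): kg·m/s²
  d (displacement): m

Multiplying the contributions: [kg·m/s²] · [m]
Adding exponents of each base unit: kg: 1, m: 2, s: -2
SI base units of work: kg·m²/s²

Answer: kg·m²/s²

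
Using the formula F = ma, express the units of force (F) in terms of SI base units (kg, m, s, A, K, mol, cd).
Units of each symbol in F = ma:
  m (mass): kg
  a (acceleration): m/s²

Multiplying the contributions: [kg] · [m/s²]
Adding exponents of each base unit: kg: 1, m: 1, s: -2
SI base units of force: kg·m/s²

Answer: kg·m/s²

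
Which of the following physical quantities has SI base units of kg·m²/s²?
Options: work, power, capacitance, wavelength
Checking the SI base units of each option:
  work (W = Fd): kg·m²/s²  ✓ matches
  power (P = W/t): kg·m²/s³  ✗
  capacitance (C = Q/V): s⁴·A²/(kg·m²)  ✗
  wavelength (λ = v/f): m  ✗

Only work has units kg·m²/s².

Answer: work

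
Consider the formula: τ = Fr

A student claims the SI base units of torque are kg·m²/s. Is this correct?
Units of each symbol in τ = Fr:
  F (force): kg·m/s²
  r (lever arm): m

Multiplying the contributions: [kg·m/s²] · [m]
Adding exponents of each base unit: kg: 1, m: 2, s: -2
SI base units of torque: kg·m²/s²

The claimed units kg·m²/s (exponents kg: 1, m: 2, s: -1) do not match the derived units kg·m²/s² (exponents kg: 1, m: 2, s: -2), so the claim is incorrect.

Answer: No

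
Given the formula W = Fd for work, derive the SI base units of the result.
Units of each symbol in W = Fd:
  F (force): kg·m/s²
  d (displacement): m

Multiplying the contributions: [kg·m/s²] · [m]
Adding exponents of each base unit: kg: 1, m: 2, s: -2
SI base units of work: kg·m²/s²

Answer: kg·m²/s²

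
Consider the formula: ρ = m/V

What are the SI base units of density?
Units of each symbol in ρ = m/V:
  m (mass): kg
  V (volume): m³  → in the denominator, contributes 1/m³

Multiplying the contributions: [kg] · [1/m³]
Adding exponents of each base unit: kg: 1, m: -3
SI base units of density: kg/m³

Answer: kg/m³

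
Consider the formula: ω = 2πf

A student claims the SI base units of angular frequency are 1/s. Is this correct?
Units of each symbol in ω = 2πf:
  f (frequency): 1/s
  The factor 2π is dimensionless.

Multiplying the contributions: [1/s]
Adding exponents of each base unit: s: -1
SI base units of angular frequency: 1/s

The claimed units 1/s match the derived units, so the claim is correct.

Answer: Yes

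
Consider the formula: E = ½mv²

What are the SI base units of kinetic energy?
Units of each symbol in E = ½mv²:
  m (mass): kg
  v (speed): m/s  → to the power 2, contributes m²/s²
  The factor ½ is dimensionless.

Multiplying the contributions: [kg] · [m²/s²]
Adding exponents of each base unit: kg: 1, m: 2, s: -2
SI base units of kinetic energy: kg·m²/s²

Answer: kg·m²/s²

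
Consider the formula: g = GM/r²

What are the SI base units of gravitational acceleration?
Units of each symbol in g = GM/r²:
  G (gravitational constant): m³/(kg·s²)
  M (mass): kg
  r (distance): m  → to the power 2 in the denominator, contributes 1/m²

Multiplying the contributions: [m³/(kg·s²)] · [kg] · [1/m²]
Adding exponents of each base unit: m: 1, s: -2
SI base units of gravitational acceleration: m/s²

Answer: m/s²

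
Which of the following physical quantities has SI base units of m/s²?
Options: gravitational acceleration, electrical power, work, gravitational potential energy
Checking the SI base units of each option:
  gravitational acceleration (g = GM/r²): m/s²  ✓ matches
  electrical power (P = IV): kg·m²/s³  ✗
  work (W = Fd): kg·m²/s²  ✗
  gravitational potential energy (U = -GMm/r): kg·m²/s²  ✗

Only gravitational acceleration has units m/s².

Answer: gravitational acceleration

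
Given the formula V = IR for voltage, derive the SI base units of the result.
Units of each symbol in V = IR:
  I (current): A
  R (resistance, in ohms): kg·m²/(s³·A²)

Multiplying the contributions: [A] · [kg·m²/(s³·A²)]
Adding exponents of each base unit: kg: 1, m: 2, s: -3, A: -1
SI base units of voltage: kg·m²/(s³·A)

Answer: kg·m²/(s³·A)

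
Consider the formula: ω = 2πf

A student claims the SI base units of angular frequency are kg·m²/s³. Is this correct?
Units of each symbol in ω = 2πf:
  f (frequency): 1/s
  The factor 2π is dimensionless.

Multiplying the contributions: [1/s]
Adding exponents of each base unit: s: -1
SI base units of angular frequency: 1/s

The claimed units kg·m²/s³ (exponents kg: 1, m: 2, s: -3) do not match the derived units 1/s (exponents s: -1), so the claim is incorrect.

Answer: No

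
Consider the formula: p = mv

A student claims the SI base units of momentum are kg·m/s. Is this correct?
Units of each symbol in p = mv:
  m (mass): kg
  v (velocity): m/s

Multiplying the contributions: [kg] · [m/s]
Adding exponents of each base unit: kg: 1, m: 1, s: -1
SI base units of momentum: kg·m/s

The claimed units kg·m/s match the derived units, so the claim is correct.

Answer: Yes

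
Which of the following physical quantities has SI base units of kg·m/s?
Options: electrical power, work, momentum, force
Checking the SI base units of each option:
  electrical power (P = IV): kg·m²/s³  ✗
  work (W = Fd): kg·m²/s²  ✗
  momentum (p = mv): kg·m/s  ✓ matches
  force (F = ma): kg·m/s²  ✗

Only momentum has units kg·m/s.

Answer: momentum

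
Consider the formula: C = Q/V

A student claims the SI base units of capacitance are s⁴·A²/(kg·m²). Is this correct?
Units of each symbol in C = Q/V:
  Q (charge, in coulombs): s·A
  V (voltage, in volts): kg·m²/(s³·A)  → in the denominator, contributes s³·A/(kg·m²)

Multiplying the contributions: [s·A] · [s³·A/(kg·m²)]
Adding exponents of each base unit: kg: -1, m: -2, s: 4, A: 2
SI base units of capacitance: s⁴·A²/(kg·m²)

The claimed units s⁴·A²/(kg·m²) match the derived units, so the claim is correct.

Answer: Yes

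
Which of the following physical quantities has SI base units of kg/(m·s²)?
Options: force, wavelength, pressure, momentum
Checking the SI base units of each option:
  force (F = ma): kg·m/s²  ✗
  wavelength (λ = v/f): m  ✗
  pressure (P = F/A): kg/(m·s²)  ✓ matches
  momentum (p = mv): kg·m/s  ✗

Only pressure has units kg/(m·s²).

Answer: pressure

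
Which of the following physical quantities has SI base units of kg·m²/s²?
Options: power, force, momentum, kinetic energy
Checking the SI base units of each option:
  power (P = W/t): kg·m²/s³  ✗
  force (F = ma): kg·m/s²  ✗
  momentum (p = mv): kg·m/s  ✗
  kinetic energy (E = ½mv²): kg·m²/s²  ✓ matches

Only kinetic energy has units kg·m²/s².

Answer: kinetic energy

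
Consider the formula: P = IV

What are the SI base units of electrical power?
Units of each symbol in P = IV:
  I (current): A
  V (voltage, in volts): kg·m²/(s³·A)

Multiplying the contributions: [A] · [kg·m²/(s³·A)]
Adding exponents of each base unit: kg: 1, m: 2, s: -3
SI base units of electrical power: kg·m²/s³

Answer: kg·m²/s³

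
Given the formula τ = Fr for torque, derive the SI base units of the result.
Units of each symbol in τ = Fr:
  F (force): kg·m/s²
  r (lever arm): m

Multiplying the contributions: [kg·m/s²] · [m]
Adding exponents of each base unit: kg: 1, m: 2, s: -2
SI base units of torque: kg·m²/s²

Answer: kg·m²/s²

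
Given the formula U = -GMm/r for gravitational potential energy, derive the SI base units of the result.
Units of each symbol in U = -GMm/r:
  G (gravitational constant): m³/(kg·s²)
  M (mass): kg
  m (mass): kg
  r (distance): m  → in the denominator, contributes 1/m
  The minus sign does not affect the units.

Multiplying the contributions: [m³/(kg·s²)] · [kg] · [kg] · [1/m]
Adding exponents of each base unit: kg: 1, m: 2, s: -2
SI base units of gravitational potential energy: kg·m²/s²

Answer: kg·m²/s²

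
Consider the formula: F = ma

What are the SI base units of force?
Units of each symbol in F = ma:
  m (mass): kg
  a (acceleration): m/s²

Multiplying the contributions: [kg] · [m/s²]
Adding exponents of each base unit: kg: 1, m: 1, s: -2
SI base units of force: kg·m/s²

Answer: kg·m/s²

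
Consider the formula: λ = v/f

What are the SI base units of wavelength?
Units of each symbol in λ = v/f:
  v (wave speed): m/s
  f (frequency): 1/s  → in the denominator, contributes s

Multiplying the contributions: [m/s] · [s]
Adding exponents of each base unit: m: 1
SI base units of wavelength: m

Answer: m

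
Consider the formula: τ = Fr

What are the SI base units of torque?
Units of each symbol in τ = Fr:
  F (force): kg·m/s²
  r (lever arm): m

Multiplying the contributions: [kg·m/s²] · [m]
Adding exponents of each base unit: kg: 1, m: 2, s: -2
SI base units of torque: kg·m²/s²

Answer: kg·m²/s²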